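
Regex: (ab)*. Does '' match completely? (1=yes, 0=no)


Pattern: (ab)*
String: ''
Pattern requires: zero or more repetitions of 'ab'
Pairs: []
All pairs are 'ab'? Yes
Result: 1

1


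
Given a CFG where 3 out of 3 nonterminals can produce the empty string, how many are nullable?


Nonterminals: {S, A, B}
A nonterminal is nullable if it can derive epsilon
Counting nullable nonterminals: 3
Total nullable = 3

3


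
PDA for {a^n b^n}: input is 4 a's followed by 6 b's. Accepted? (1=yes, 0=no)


Language requires equal numbers of a's and b's
PDA pushes for each 'a', pops for each 'b'
Number of a's = 4
Number of b's = 6
4 != 6 -> Reject

0


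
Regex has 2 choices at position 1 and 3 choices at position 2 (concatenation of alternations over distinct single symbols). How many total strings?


First group: 2 alternatives
Second group: 3 alternatives
Concatenation: each choice from group 1 pairs with each from group 2
Total = 2 x 3 = 6

6


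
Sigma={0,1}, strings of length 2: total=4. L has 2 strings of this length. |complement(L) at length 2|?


Alphabet: {0,1}
String length: 2
Total strings of length 2 = 2^2 = 4
Strings in L = 2
Complement = total - |L|
= 4 - 2
= 2

2


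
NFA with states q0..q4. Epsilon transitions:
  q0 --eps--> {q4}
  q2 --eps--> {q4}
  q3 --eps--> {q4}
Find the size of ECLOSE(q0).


Starting from q0
Initialize closure = {q0}
Follow epsilon from q0 -> add q4
Final closure: {q0, q4}
Size = 2

2


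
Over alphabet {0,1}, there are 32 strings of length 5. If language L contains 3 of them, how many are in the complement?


Alphabet: {0,1}
String length: 5
Total strings of length 5 = 2^5 = 32
Strings in L = 3
Complement = total - |L|
= 32 - 3
= 29

29


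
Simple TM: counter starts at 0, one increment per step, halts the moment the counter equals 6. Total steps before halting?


Counter starts at 0. Counting sequence:
  Step 1: counter = 1
  Step 2: counter = 2
  Step 3: counter = 3
  Step 4: counter = 4
  Step 5: counter = 5
  Step 6: counter = 6
Counter reached 6 -> halt
Total steps = 6

6


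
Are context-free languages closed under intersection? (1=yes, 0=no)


CFL closure properties:
  Closed under: union, concatenation, Kleene star
  NOT closed under: intersection, complement
Operation 'intersection' is in not-closed list -> No (not closed)

0


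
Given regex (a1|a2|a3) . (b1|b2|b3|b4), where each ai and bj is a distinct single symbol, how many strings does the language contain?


First group: 3 alternatives
Second group: 4 alternatives
Concatenation: each choice from group 1 pairs with each from group 2
Total = 3 x 4 = 12

12


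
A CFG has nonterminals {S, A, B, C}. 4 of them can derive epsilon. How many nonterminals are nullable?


Nonterminals: {S, A, B, C}
A nonterminal is nullable if it can derive epsilon
Counting nullable nonterminals: 4
Total nullable = 4

4


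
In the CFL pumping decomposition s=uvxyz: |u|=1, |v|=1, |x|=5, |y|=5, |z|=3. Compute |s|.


|s| = |u| + |v| + |x| + |y| + |z|
= 1 + 1 + 5 + 5 + 3
= 2 + 5 + 8
= 7 + 8
= 15

15


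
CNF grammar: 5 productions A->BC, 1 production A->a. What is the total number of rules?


CNF allows two rule forms:
  A -> BC (binary): 5 rules
  A -> a (terminal): 1 rule
Total = 5 + 1 = 6

6


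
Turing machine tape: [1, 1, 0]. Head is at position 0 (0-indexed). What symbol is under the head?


Tape: [1, 1, 0]
Positions: 0 1 2
Values:    1 1 0
Head at position 0
tape[0] = 1

1


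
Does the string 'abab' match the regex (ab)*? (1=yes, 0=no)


Pattern: (ab)*
String: 'abab'
Pattern requires: zero or more repetitions of 'ab'
Pairs: ['ab', 'ab']
All pairs are 'ab'? Yes
Result: 1

1


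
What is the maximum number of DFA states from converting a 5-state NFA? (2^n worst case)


NFA has 5 states
Subset construction: each DFA state = subset of NFA states
Maximum subsets = 2^5
2^5 = 32

32


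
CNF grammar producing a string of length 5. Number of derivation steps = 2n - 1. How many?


Chomsky Normal Form derivation:
String length n = 5
Each step either:
  - Splits a nonterminal into two (n-1 such steps)
  - Converts a nonterminal to terminal (n such steps)
Total = (n-1) + n = 2n - 1
= 2(5) - 1
= 10 - 1
= 9

9


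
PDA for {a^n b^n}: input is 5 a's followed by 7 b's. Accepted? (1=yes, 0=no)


Language requires equal numbers of a's and b's
PDA pushes for each 'a', pops for each 'b'
Number of a's = 5
Number of b's = 7
5 != 7 -> Reject

0


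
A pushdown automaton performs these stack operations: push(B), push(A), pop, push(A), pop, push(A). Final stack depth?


Tracing stack operations:
  push(B) -> stack = [B], depth=1
  push(A) -> stack = [B,A], depth=2
  pop -> removed A, stack = [B], depth=1
  push(A) -> stack = [B,A], depth=2
  pop -> removed A, stack = [B], depth=1
  push(A) -> stack = [B,A], depth=2
Final depth = 2

2


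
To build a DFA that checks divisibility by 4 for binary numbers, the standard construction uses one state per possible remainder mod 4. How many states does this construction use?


Divisibility by 4 is tracked via the remainder mod 4: 0, 1, ..., 3
The construction assigns one state to each remainder
Number of remainders = 4

4


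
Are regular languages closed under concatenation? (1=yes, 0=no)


Regular languages are closed under:
- Union (DFA product construction)
- Intersection (DFA product construction)
- Complement (swap accept/reject states)
- Concatenation (NFA construction)
- Kleene star (NFA construction)
concatenation is in this list
Therefore: closed

1


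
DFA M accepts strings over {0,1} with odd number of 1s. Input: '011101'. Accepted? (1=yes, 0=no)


DFA has 2 states: q_even (start, accept=no) and q_odd
Processing string '011101' character by character:
  Position 0: read '0', 1-count=0 -> q_even (no change)
  Position 1: read '1', 1-count=1 -> q_odd
  Position 2: read '1', 1-count=2 -> q_even
  Position 3: read '1', 1-count=3 -> q_odd
  Position 4: read '0', 1-count=3 -> q_odd (no change)
  Position 5: read '1', 1-count=4 -> q_even
Final state: q_even, total 1s = 4 (even); the DFA requires an odd count -> reject

0


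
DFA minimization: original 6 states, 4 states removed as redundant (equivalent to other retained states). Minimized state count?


Original DFA: 6 states
Redundant states removed: 4
Minimized states = original - removed
= 6 - 4
= 2

2


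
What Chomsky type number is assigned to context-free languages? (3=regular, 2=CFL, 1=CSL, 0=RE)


Chomsky hierarchy levels:
  Type 3: Regular (DFA/NFA/regex)
  Type 2: Context-free (PDA)
  Type 1: Context-sensitive
  Type 0: Recursively enumerable (TM)
'context-free' corresponds to Type 2

2


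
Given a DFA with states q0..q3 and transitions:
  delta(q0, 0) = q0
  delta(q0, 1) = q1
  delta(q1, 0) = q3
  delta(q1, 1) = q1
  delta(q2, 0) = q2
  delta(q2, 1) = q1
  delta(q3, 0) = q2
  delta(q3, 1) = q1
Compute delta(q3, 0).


Looking up transition function:
delta(q3, 0) in the table
Row: q3, Column: 0
Result: q2

q2


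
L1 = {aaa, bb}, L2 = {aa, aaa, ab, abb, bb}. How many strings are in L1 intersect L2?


L1 = {aaa, bb}
L2 = {aa, aaa, ab, abb, bb}
Checking each string in L1 against L2:
  'aaa': in L2? Yes
  'bb': in L2? Yes
Intersection = {aaa, bb}
|L1 ∩ L2| = 2

2


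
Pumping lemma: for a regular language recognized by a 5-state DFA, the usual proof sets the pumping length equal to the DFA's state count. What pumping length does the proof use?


Pumping lemma for regular languages (standard proof):
Take p = |Q|, the number of DFA states.
Any string of length >= |Q| passes through |Q|+1 states while reading its first |Q| symbols,
so by pigeonhole some state repeats, giving the loop that can be pumped.
Here |Q| = 5
Therefore the proof uses p = 5

5


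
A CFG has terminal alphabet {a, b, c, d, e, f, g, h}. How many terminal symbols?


Terminal symbols: a, b, c, d, e, f, g, h
Counting each: a (#1), b (#2), c (#3), d (#4), e (#5), f (#6), g (#7), h (#8)
Total = 8

8


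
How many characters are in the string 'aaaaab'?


String: 'aaaaab'
Counting characters:
  'a' appears 5 time(s)
  'b' appears 1 time(s)
Total length = 5 + 1 = 6

6


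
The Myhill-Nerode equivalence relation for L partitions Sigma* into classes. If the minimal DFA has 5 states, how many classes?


Myhill-Nerode theorem:
Number of equivalence classes = number of states in minimal DFA
Minimal DFA states = 5
Therefore equivalence classes = 5

5


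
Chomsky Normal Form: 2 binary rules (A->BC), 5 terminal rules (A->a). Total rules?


CNF allows two rule forms:
  A -> BC (binary): 2 rules
  A -> a (terminal): 5 rules
Total = 2 + 5 = 7

7


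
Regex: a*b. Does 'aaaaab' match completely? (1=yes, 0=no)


Pattern: a*b
String: 'aaaaab'
Pattern requires: zero or more 'a's followed by exactly one 'b'
Found 5 leading 'a's
Remaining: 'b'
Remaining is exactly 'b' -> match
Result: 1

1


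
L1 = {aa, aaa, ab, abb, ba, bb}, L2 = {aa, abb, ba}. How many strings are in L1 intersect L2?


L1 = {aa, aaa, ab, abb, ba, bb}
L2 = {aa, abb, ba}
Checking each string in L1 against L2:
  'aa': in L2? Yes
  'aaa': in L2? No
  'ab': in L2? No
  'abb': in L2? Yes
  'ba': in L2? Yes
  'bb': in L2? No
Intersection = {aa, abb, ba}
|L1 ∩ L2| = 3

3


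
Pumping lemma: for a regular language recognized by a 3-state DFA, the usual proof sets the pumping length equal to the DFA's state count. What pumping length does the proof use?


Pumping lemma for regular languages (standard proof):
Take p = |Q|, the number of DFA states.
Any string of length >= |Q| passes through |Q|+1 states while reading its first |Q| symbols,
so by pigeonhole some state repeats, giving the loop that can be pumped.
Here |Q| = 3
Therefore the proof uses p = 3

3


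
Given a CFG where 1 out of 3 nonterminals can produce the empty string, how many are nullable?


Nonterminals: {S, A, B}
A nonterminal is nullable if it can derive epsilon
Counting nullable nonterminals: 1
Total nullable = 1

1


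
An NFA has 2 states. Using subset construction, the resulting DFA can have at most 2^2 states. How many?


NFA has 2 states
Subset construction: each DFA state = subset of NFA states
Maximum subsets = 2^2
2^2 = 4

4


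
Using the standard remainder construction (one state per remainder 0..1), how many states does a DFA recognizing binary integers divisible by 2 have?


Divisibility by 2 is tracked via the remainder mod 2: 0, 1, ..., 1
The construction assigns one state to each remainder
Number of remainders = 2

2


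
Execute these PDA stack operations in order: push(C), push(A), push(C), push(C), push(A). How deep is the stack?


Tracing stack operations:
  push(C) -> stack = [C], depth=1
  push(A) -> stack = [C,A], depth=2
  push(C) -> stack = [C,A,C], depth=3
  push(C) -> stack = [C,A,C,C], depth=4
  push(A) -> stack = [C,A,C,C,A], depth=5
Final depth = 5

5


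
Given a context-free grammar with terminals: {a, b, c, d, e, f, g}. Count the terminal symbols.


Terminal symbols: a, b, c, d, e, f, g
Counting each: a (#1), b (#2), c (#3), d (#4), e (#5), f (#6), g (#7)
Total = 7

7


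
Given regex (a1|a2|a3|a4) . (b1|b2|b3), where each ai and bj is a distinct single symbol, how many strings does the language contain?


First group: 4 alternatives
Second group: 3 alternatives
Concatenation: each choice from group 1 pairs with each from group 2
Total = 4 x 3 = 12

12


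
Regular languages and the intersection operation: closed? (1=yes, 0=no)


Regular languages are closed under all standard operations:
- Union: Yes (product construction)
- Intersection: Yes (product construction)
- Complement: Yes (swap accept/reject)
- Concatenation: Yes (NFA construction)
Operation: intersection -> Closed

1


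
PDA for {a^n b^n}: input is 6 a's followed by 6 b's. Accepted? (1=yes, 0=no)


Language requires equal numbers of a's and b's
PDA pushes for each 'a', pops for each 'b'
Number of a's = 6
Number of b's = 6
6 == 6 -> Accept

1


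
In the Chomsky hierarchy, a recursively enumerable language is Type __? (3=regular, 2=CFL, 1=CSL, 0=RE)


Chomsky hierarchy levels:
  Type 3: Regular (DFA/NFA/regex)
  Type 2: Context-free (PDA)
  Type 1: Context-sensitive
  Type 0: Recursively enumerable (TM)
'recursively enumerable' corresponds to Type 0

0


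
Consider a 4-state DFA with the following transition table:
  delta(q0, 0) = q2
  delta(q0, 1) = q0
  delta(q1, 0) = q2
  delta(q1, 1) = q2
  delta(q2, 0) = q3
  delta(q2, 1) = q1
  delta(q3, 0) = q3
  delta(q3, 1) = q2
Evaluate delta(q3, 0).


Looking up transition function:
delta(q3, 0) in the table
Row: q3, Column: 0
Result: q3

q3


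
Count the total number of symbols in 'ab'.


String: 'ab'
Counting characters:
  'a' appears 1 time(s)
  'b' appears 1 time(s)
Total length = 1 + 1 = 2

2


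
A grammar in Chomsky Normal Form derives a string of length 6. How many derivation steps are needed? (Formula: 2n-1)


Chomsky Normal Form derivation:
String length n = 6
Each step either:
  - Splits a nonterminal into two (n-1 such steps)
  - Converts a nonterminal to terminal (n such steps)
Total = (n-1) + n = 2n - 1
= 2(6) - 1
= 12 - 1
= 11

11


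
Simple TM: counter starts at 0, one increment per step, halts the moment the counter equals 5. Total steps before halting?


Counter starts at 0. Counting sequence:
  Step 1: counter = 1
  Step 2: counter = 2
  Step 3: counter = 3
  Step 4: counter = 4
  Step 5: counter = 5
Counter reached 5 -> halt
Total steps = 5

5


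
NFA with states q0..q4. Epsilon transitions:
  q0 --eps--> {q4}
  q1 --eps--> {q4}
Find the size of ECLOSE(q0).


Starting from q0
Initialize closure = {q0}
Follow epsilon from q0 -> add q4
Final closure: {q0, q4}
Size = 2

2


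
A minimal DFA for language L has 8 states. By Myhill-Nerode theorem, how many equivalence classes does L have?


Myhill-Nerode theorem:
Number of equivalence classes = number of states in minimal DFA
Minimal DFA states = 8
Therefore equivalence classes = 8

8


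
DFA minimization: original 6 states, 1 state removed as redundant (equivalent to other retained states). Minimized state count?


Original DFA: 6 states
Redundant states removed: 1
Minimized states = original - removed
= 6 - 1
= 5

5


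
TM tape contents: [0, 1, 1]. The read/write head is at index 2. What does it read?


Tape: [0, 1, 1]
Positions: 0 1 2
Values:    0 1 1
Head at position 2
tape[2] = 1

1


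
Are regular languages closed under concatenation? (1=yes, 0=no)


Regular languages are closed under:
- Union (DFA product construction)
- Intersection (DFA product construction)
- Complement (swap accept/reject states)
- Concatenation (NFA construction)
- Kleene star (NFA construction)
concatenation is in this list
Therefore: closed

1


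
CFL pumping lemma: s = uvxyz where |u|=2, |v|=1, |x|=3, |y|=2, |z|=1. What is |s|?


|s| = |u| + |v| + |x| + |y| + |z|
= 2 + 1 + 3 + 2 + 1
= 3 + 3 + 3
= 6 + 3
= 9

9


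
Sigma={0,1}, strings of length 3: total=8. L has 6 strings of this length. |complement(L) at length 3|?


Alphabet: {0,1}
String length: 3
Total strings of length 3 = 2^3 = 8
Strings in L = 6
Complement = total - |L|
= 8 - 6
= 2

2


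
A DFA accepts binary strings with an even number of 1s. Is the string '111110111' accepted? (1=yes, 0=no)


DFA has 2 states: q_even (start, accept=yes) and q_odd
Processing string '111110111' character by character:
  Position 0: read '1', 1-count=1 -> q_odd
  Position 1: read '1', 1-count=2 -> q_even
  Position 2: read '1', 1-count=3 -> q_odd
  Position 3: read '1', 1-count=4 -> q_even
  Position 4: read '1', 1-count=5 -> q_odd
  Position 5: read '0', 1-count=5 -> q_odd (no change)
  Position 6: read '1', 1-count=6 -> q_even
  Position 7: read '1', 1-count=7 -> q_odd
  Position 8: read '1', 1-count=8 -> q_even
Final state: q_even, total 1s = 8 (even); the DFA requires an even count -> accept

1


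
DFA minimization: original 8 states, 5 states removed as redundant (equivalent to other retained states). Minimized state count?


Original DFA: 8 states
Redundant states removed: 5
Minimized states = original - removed
= 8 - 5
= 3

3


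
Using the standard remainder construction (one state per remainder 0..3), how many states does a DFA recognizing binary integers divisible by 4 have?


Divisibility by 4 is tracked via the remainder mod 4: 0, 1, ..., 3
The construction assigns one state to each remainder
Number of remainders = 4

4


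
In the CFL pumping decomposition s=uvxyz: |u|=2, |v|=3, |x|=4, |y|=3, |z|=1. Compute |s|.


|s| = |u| + |v| + |x| + |y| + |z|
= 2 + 3 + 4 + 3 + 1
= 5 + 4 + 4
= 9 + 4
= 13

13


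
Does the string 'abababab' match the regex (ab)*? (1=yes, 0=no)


Pattern: (ab)*
String: 'abababab'
Pattern requires: zero or more repetitions of 'ab'
Pairs: ['ab', 'ab', 'ab', 'ab']
All pairs are 'ab'? Yes
Result: 1

1


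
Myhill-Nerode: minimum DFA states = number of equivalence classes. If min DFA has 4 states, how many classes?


Myhill-Nerode theorem:
Number of equivalence classes = number of states in minimal DFA
Minimal DFA states = 4
Therefore equivalence classes = 4

4


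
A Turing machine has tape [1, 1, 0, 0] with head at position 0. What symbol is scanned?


Tape: [1, 1, 0, 0]
Positions: 0 1 2 3
Values:    1 1 0 0
Head at position 0
tape[0] = 1

1


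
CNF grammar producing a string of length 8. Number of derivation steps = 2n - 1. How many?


Chomsky Normal Form derivation:
String length n = 8
Each step either:
  - Splits a nonterminal into two (n-1 such steps)
  - Converts a nonterminal to terminal (n such steps)
Total = (n-1) + n = 2n - 1
= 2(8) - 1
= 16 - 1
= 15

15


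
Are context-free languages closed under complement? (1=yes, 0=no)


CFL closure properties:
  Closed under: union, concatenation, Kleene star
  NOT closed under: intersection, complement
Operation 'complement' is in not-closed list -> No (not closed)

0


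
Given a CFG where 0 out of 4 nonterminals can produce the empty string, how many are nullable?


Nonterminals: {S, A, B, C}
A nonterminal is nullable if it can derive epsilon
Counting nullable nonterminals: 0
Total nullable = 0

0


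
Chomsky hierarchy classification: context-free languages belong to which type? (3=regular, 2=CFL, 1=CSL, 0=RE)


Chomsky hierarchy levels:
  Type 3: Regular (DFA/NFA/regex)
  Type 2: Context-free (PDA)
  Type 1: Context-sensitive
  Type 0: Recursively enumerable (TM)
'context-free' corresponds to Type 2

2


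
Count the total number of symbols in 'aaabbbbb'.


String: 'aaabbbbb'
Counting characters:
  'a' appears 3 time(s)
  'b' appears 5 time(s)
Total length = 3 + 5 = 8

8


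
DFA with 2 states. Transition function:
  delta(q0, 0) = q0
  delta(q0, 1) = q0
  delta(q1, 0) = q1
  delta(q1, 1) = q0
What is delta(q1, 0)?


Looking up transition function:
delta(q1, 0) in the table
Row: q1, Column: 0
Result: q1

q1


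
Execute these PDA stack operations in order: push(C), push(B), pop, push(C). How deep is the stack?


Tracing stack operations:
  push(C) -> stack = [C], depth=1
  push(B) -> stack = [C,B], depth=2
  pop -> removed B, stack = [C], depth=1
  push(C) -> stack = [C,C], depth=2
Final depth = 2

2


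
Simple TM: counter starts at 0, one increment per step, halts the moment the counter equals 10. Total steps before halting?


Counter starts at 0. Counting sequence:
  Step 1: counter = 1
  Step 2: counter = 2
  Step 3: counter = 3
  Step 4: counter = 4
  Step 5: counter = 5
  Step 6: counter = 6
  ...
  Step 10: counter = 10
Counter reached 10 -> halt
Total steps = 10

10


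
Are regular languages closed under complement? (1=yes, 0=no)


Regular languages are closed under:
- Union (DFA product construction)
- Intersection (DFA product construction)
- Complement (swap accept/reject states)
- Concatenation (NFA construction)
- Kleene star (NFA construction)
complement is in this list
Therefore: closed

1


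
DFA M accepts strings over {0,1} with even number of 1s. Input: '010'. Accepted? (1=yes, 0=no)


DFA has 2 states: q_even (start, accept=yes) and q_odd
Processing string '010' character by character:
  Position 0: read '0', 1-count=0 -> q_even (no change)
  Position 1: read '1', 1-count=1 -> q_odd
  Position 2: read '0', 1-count=1 -> q_odd (no change)
Final state: q_odd, total 1s = 1 (odd); the DFA requires an even count -> reject

0


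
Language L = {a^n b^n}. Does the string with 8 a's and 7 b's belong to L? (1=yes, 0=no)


Language requires equal numbers of a's and b's
PDA pushes for each 'a', pops for each 'b'
Number of a's = 8
Number of b's = 7
8 != 7 -> Reject

0


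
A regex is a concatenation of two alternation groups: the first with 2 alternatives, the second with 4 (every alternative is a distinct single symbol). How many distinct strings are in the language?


First group: 2 alternatives
Second group: 4 alternatives
Concatenation: each choice from group 1 pairs with each from group 2
Total = 2 x 4 = 8

8


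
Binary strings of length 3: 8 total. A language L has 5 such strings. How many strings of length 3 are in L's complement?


Alphabet: {0,1}
String length: 3
Total strings of length 3 = 2^3 = 8
Strings in L = 5
Complement = total - |L|
= 8 - 5
= 3

3


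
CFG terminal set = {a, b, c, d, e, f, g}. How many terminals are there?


Terminal symbols: a, b, c, d, e, f, g
Counting each: a (#1), b (#2), c (#3), d (#4), e (#5), f (#6), g (#7)
Total = 7

7


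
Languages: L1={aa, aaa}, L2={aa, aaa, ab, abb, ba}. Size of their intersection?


L1 = {aa, aaa}
L2 = {aa, aaa, ab, abb, ba}
Checking each string in L1 against L2:
  'aa': in L2? Yes
  'aaa': in L2? Yes
Intersection = {aa, aaa}
|L1 ∩ L2| = 2

2


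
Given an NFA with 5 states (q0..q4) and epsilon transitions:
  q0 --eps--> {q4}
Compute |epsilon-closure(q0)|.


Starting from q0
Initialize closure = {q0}
Follow epsilon from q0 -> add q4
Final closure: {q0, q4}
Size = 2

2


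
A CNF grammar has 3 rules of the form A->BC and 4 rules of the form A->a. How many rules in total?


CNF allows two rule forms:
  A -> BC (binary): 3 rules
  A -> a (terminal): 4 rules
Total = 3 + 4 = 7

7


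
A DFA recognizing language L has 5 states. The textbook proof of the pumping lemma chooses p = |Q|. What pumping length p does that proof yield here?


Pumping lemma for regular languages (standard proof):
Take p = |Q|, the number of DFA states.
Any string of length >= |Q| passes through |Q|+1 states while reading its first |Q| symbols,
so by pigeonhole some state repeats, giving the loop that can be pumped.
Here |Q| = 5
Therefore the proof uses p = 5

5


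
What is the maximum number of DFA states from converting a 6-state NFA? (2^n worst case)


NFA has 6 states
Subset construction: each DFA state = subset of NFA states
Maximum subsets = 2^6
2^6 = 64

64


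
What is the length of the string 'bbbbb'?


String: 'bbbbb'
Counting characters:
  'b' appears 5 time(s)
Total length = 0 + 5 = 5

5


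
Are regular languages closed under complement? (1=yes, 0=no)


Regular languages are closed under:
- Union (DFA product construction)
- Intersection (DFA product construction)
- Complement (swap accept/reject states)
- Concatenation (NFA construction)
- Kleene star (NFA construction)
complement is in this list
Therefore: closed

1


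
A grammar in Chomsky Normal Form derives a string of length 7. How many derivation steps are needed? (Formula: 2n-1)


Chomsky Normal Form derivation:
String length n = 7
Each step either:
  - Splits a nonterminal into two (n-1 such steps)
  - Converts a nonterminal to terminal (n such steps)
Total = (n-1) + n = 2n - 1
= 2(7) - 1
= 14 - 1
= 13

13


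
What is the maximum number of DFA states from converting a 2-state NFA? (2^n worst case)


NFA has 2 states
Subset construction: each DFA state = subset of NFA states
Maximum subsets = 2^2
2^2 = 4

4


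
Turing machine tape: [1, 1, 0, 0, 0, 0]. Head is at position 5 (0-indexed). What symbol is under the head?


Tape: [1, 1, 0, 0, 0, 0]
Positions: 0 1 2 3 4 5
Values:    1 1 0 0 0 0
Head at position 5
tape[5] = 0

0


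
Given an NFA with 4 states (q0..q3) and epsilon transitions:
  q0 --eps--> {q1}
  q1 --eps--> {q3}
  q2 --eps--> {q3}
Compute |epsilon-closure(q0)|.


Starting from q0
Initialize closure = {q0}
Follow epsilon from q0 -> add q1
Follow epsilon from q1 -> add q3
Final closure: {q0, q1, q3}
Size = 3

3


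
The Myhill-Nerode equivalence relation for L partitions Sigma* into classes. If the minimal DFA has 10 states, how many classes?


Myhill-Nerode theorem:
Number of equivalence classes = number of states in minimal DFA
Minimal DFA states = 10
Therefore equivalence classes = 10

10


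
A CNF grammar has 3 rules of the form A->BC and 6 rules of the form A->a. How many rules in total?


CNF allows two rule forms:
  A -> BC (binary): 3 rules
  A -> a (terminal): 6 rules
Total = 3 + 6 = 9

9


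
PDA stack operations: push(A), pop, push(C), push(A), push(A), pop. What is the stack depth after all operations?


Tracing stack operations:
  push(A) -> stack = [A], depth=1
  pop -> removed A, stack = [], depth=0
  push(C) -> stack = [C], depth=1
  push(A) -> stack = [C,A], depth=2
  push(A) -> stack = [C,A,A], depth=3
  pop -> removed A, stack = [C,A], depth=2
Final depth = 2

2


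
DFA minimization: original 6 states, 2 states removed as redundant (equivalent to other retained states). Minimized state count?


Original DFA: 6 states
Redundant states removed: 2
Minimized states = original - removed
= 6 - 2
= 4

4


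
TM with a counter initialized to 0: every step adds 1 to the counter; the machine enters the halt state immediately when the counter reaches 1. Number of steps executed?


Counter starts at 0. Counting sequence:
  Step 1: counter = 1
Counter reached 1 -> halt
Total steps = 1

1


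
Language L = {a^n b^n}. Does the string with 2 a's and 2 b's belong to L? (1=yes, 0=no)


Language requires equal numbers of a's and b's
PDA pushes for each 'a', pops for each 'b'
Number of a's = 2
Number of b's = 2
2 == 2 -> Accept

1


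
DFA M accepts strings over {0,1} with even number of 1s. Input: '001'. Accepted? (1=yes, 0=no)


DFA has 2 states: q_even (start, accept=yes) and q_odd
Processing string '001' character by character:
  Position 0: read '0', 1-count=0 -> q_even (no change)
  Position 1: read '0', 1-count=0 -> q_even (no change)
  Position 2: read '1', 1-count=1 -> q_odd
Final state: q_odd, total 1s = 1 (odd); the DFA requires an even count -> reject

0


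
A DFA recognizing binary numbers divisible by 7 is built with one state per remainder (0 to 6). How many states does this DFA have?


Divisibility by 7 is tracked via the remainder mod 7: 0, 1, ..., 6
The construction assigns one state to each remainder
Number of remainders = 7

7


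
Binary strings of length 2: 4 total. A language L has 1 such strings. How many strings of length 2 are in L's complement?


Alphabet: {0,1}
String length: 2
Total strings of length 2 = 2^2 = 4
Strings in L = 1
Complement = total - |L|
= 4 - 1
= 3

3


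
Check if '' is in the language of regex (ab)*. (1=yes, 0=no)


Pattern: (ab)*
String: ''
Pattern requires: zero or more repetitions of 'ab'
Pairs: []
All pairs are 'ab'? Yes
Result: 1

1


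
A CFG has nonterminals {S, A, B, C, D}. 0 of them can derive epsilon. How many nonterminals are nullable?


Nonterminals: {S, A, B, C, D}
A nonterminal is nullable if it can derive epsilon
Counting nullable nonterminals: 0
Total nullable = 0

0


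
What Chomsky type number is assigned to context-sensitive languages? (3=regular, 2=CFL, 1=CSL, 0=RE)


Chomsky hierarchy levels:
  Type 3: Regular (DFA/NFA/regex)
  Type 2: Context-free (PDA)
  Type 1: Context-sensitive
  Type 0: Recursively enumerable (TM)
'context-sensitive' corresponds to Type 1

1


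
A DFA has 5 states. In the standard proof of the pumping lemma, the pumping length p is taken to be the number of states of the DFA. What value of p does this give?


Pumping lemma for regular languages (standard proof):
Take p = |Q|, the number of DFA states.
Any string of length >= |Q| passes through |Q|+1 states while reading its first |Q| symbols,
so by pigeonhole some state repeats, giving the loop that can be pumped.
Here |Q| = 5
Therefore the proof uses p = 5

5


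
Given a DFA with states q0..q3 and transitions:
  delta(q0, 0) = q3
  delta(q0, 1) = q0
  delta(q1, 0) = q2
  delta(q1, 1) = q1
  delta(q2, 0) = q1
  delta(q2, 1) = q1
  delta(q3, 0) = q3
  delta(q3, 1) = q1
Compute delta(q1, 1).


Looking up transition function:
delta(q1, 1) in the table
Row: q1, Column: 1
Result: q1

q1


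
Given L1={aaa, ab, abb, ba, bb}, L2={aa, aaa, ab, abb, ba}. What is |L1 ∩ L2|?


L1 = {aaa, ab, abb, ba, bb}
L2 = {aa, aaa, ab, abb, ba}
Checking each string in L1 against L2:
  'aaa': in L2? Yes
  'ab': in L2? Yes
  'abb': in L2? Yes
  'ba': in L2? Yes
  'bb': in L2? No
Intersection = {aaa, ab, abb, ba}
|L1 ∩ L2| = 4

4


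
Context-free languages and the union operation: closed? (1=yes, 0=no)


CFL closure properties:
  Closed under: union, concatenation, Kleene star
  NOT closed under: intersection, complement
Operation 'union' is in closed list -> Yes (closed)

1


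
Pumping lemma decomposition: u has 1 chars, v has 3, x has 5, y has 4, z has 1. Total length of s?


|s| = |u| + |v| + |x| + |y| + |z|
= 1 + 3 + 5 + 4 + 1
= 4 + 5 + 5
= 9 + 5
= 14

14


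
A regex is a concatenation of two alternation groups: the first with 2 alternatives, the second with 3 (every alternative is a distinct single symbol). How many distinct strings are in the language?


First group: 2 alternatives
Second group: 3 alternatives
Concatenation: each choice from group 1 pairs with each from group 2
Total = 2 x 3 = 6

6


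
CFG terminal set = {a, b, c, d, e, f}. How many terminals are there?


Terminal symbols: a, b, c, d, e, f
Counting each: a (#1), b (#2), c (#3), d (#4), e (#5), f (#6)
Total = 6

6


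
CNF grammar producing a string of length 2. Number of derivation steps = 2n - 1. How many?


Chomsky Normal Form derivation:
String length n = 2
Each step either:
  - Splits a nonterminal into two (n-1 such steps)
  - Converts a nonterminal to terminal (n such steps)
Total = (n-1) + n = 2n - 1
= 2(2) - 1
= 4 - 1
= 3

3


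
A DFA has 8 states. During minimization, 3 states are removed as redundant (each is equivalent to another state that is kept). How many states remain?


Original DFA: 8 states
Redundant states removed: 3
Minimized states = original - removed
= 8 - 3
= 5

5


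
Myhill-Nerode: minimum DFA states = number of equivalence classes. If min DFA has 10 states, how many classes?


Myhill-Nerode theorem:
Number of equivalence classes = number of states in minimal DFA
Minimal DFA states = 10
Therefore equivalence classes = 10

10


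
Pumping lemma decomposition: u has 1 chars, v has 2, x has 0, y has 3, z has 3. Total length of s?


|s| = |u| + |v| + |x| + |y| + |z|
= 1 + 2 + 0 + 3 + 3
= 3 + 0 + 6
= 3 + 6
= 9

9


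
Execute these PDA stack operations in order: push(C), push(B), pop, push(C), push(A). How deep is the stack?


Tracing stack operations:
  push(C) -> stack = [C], depth=1
  push(B) -> stack = [C,B], depth=2
  pop -> removed B, stack = [C], depth=1
  push(C) -> stack = [C,C], depth=2
  push(A) -> stack = [C,C,A], depth=3
Final depth = 3

3


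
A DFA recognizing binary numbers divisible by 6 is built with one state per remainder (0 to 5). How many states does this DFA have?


Divisibility by 6 is tracked via the remainder mod 6: 0, 1, ..., 5
The construction assigns one state to each remainder
Number of remainders = 6

6


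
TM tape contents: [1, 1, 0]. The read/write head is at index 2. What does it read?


Tape: [1, 1, 0]
Positions: 0 1 2
Values:    1 1 0
Head at position 2
tape[2] = 0

0


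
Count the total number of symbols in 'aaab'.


String: 'aaab'
Counting characters:
  'a' appears 3 time(s)
  'b' appears 1 time(s)
Total length = 3 + 1 = 4

4


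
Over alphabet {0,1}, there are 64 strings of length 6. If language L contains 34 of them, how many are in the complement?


Alphabet: {0,1}
String length: 6
Total strings of length 6 = 2^6 = 64
Strings in L = 34
Complement = total - |L|
= 64 - 34
= 30

30


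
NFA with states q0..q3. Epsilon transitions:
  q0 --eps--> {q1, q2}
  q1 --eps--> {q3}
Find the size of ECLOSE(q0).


Starting from q0
Initialize closure = {q0}
Follow epsilon from q0 -> add q1
Follow epsilon from q0 -> add q2
Follow epsilon from q1 -> add q3
Final closure: {q0, q1, q2, q3}
Size = 4

4


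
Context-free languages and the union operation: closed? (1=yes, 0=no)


CFL closure properties:
  Closed under: union, concatenation, Kleene star
  NOT closed under: intersection, complement
Operation 'union' is in closed list -> Yes (closed)

1


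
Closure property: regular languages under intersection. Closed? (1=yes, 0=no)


Regular languages are closed under:
- Union (DFA product construction)
- Intersection (DFA product construction)
- Complement (swap accept/reject states)
- Concatenation (NFA construction)
- Kleene star (NFA construction)
intersection is in this list
Therefore: closed

1


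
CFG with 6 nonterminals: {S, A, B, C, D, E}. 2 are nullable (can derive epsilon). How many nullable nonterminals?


Nonterminals: {S, A, B, C, D, E}
A nonterminal is nullable if it can derive epsilon
Counting nullable nonterminals: 2
Total nullable = 2

2


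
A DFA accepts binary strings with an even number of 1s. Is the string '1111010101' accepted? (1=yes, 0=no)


DFA has 2 states: q_even (start, accept=yes) and q_odd
Processing string '1111010101' character by character:
  Position 0: read '1', 1-count=1 -> q_odd
  Position 1: read '1', 1-count=2 -> q_even
  Position 2: read '1', 1-count=3 -> q_odd
  Position 3: read '1', 1-count=4 -> q_even
  Position 4: read '0', 1-count=4 -> q_even (no change)
  Position 5: read '1', 1-count=5 -> q_odd
  Position 6: read '0', 1-count=5 -> q_odd (no change)
  Position 7: read '1', 1-count=6 -> q_even
  Position 8: read '0', 1-count=6 -> q_even (no change)
  Position 9: read '1', 1-count=7 -> q_odd
Final state: q_odd, total 1s = 7 (odd); the DFA requires an even count -> reject

0


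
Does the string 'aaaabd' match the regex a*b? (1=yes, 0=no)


Pattern: a*b
String: 'aaaabd'
Pattern requires: zero or more 'a's followed by exactly one 'b'
Found 4 leading 'a's
Remaining: 'bd'
Remaining is not 'b' -> no match
Result: 0

0


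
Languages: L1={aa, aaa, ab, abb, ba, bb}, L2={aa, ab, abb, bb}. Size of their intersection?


L1 = {aa, aaa, ab, abb, ba, bb}
L2 = {aa, ab, abb, bb}
Checking each string in L1 against L2:
  'aa': in L2? Yes
  'aaa': in L2? No
  'ab': in L2? Yes
  'abb': in L2? Yes
  'ba': in L2? No
  'bb': in L2? Yes
Intersection = {aa, ab, abb, bb}
|L1 ∩ L2| = 4

4


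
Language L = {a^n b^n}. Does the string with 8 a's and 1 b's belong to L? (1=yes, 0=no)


Language requires equal numbers of a's and b's
PDA pushes for each 'a', pops for each 'b'
Number of a's = 8
Number of b's = 1
8 != 1 -> Reject

0


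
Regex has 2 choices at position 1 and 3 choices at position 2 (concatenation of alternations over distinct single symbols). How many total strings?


First group: 2 alternatives
Second group: 3 alternatives
Concatenation: each choice from group 1 pairs with each from group 2
Total = 2 x 3 = 6

6


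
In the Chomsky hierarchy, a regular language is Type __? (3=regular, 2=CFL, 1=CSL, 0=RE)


Chomsky hierarchy levels:
  Type 3: Regular (DFA/NFA/regex)
  Type 2: Context-free (PDA)
  Type 1: Context-sensitive
  Type 0: Recursively enumerable (TM)
'regular' corresponds to Type 3

3


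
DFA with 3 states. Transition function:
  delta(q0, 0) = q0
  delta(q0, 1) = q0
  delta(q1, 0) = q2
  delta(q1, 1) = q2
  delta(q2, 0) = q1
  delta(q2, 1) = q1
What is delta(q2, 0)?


Looking up transition function:
delta(q2, 0) in the table
Row: q2, Column: 0
Result: q1

q1


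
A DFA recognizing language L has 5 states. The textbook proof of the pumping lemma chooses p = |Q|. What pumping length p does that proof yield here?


Pumping lemma for regular languages (standard proof):
Take p = |Q|, the number of DFA states.
Any string of length >= |Q| passes through |Q|+1 states while reading its first |Q| symbols,
so by pigeonhole some state repeats, giving the loop that can be pumped.
Here |Q| = 5
Therefore the proof uses p = 5

5


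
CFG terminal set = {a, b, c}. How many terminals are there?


Terminal symbols: a, b, c
Counting each: a (#1), b (#2), c (#3)
Total = 3

3


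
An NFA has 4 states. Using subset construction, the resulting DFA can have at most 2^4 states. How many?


NFA has 4 states
Subset construction: each DFA state = subset of NFA states
Maximum subsets = 2^4
2^4 = 16

16


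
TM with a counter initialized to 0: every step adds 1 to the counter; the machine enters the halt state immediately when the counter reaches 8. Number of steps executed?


Counter starts at 0. Counting sequence:
  Step 1: counter = 1
  Step 2: counter = 2
  Step 3: counter = 3
  Step 4: counter = 4
  Step 5: counter = 5
  Step 6: counter = 6
  Step 7: counter = 7
  Step 8: counter = 8
Counter reached 8 -> halt
Total steps = 8

8


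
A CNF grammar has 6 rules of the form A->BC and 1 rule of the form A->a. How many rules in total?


CNF allows two rule forms:
  A -> BC (binary): 6 rules
  A -> a (terminal): 1 rule
Total = 6 + 1 = 7

7


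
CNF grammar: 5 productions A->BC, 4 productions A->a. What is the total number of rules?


CNF allows two rule forms:
  A -> BC (binary): 5 rules
  A -> a (terminal): 4 rules
Total = 5 + 4 = 9

9


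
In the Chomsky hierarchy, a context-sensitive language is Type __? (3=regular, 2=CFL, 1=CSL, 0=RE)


Chomsky hierarchy levels:
  Type 3: Regular (DFA/NFA/regex)
  Type 2: Context-free (PDA)
  Type 1: Context-sensitive
  Type 0: Recursively enumerable (TM)
'context-sensitive' corresponds to Type 1

1


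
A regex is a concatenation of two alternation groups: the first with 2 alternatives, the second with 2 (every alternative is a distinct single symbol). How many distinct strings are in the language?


First group: 2 alternatives
Second group: 2 alternatives
Concatenation: each choice from group 1 pairs with each from group 2
Total = 2 x 2 = 4

4


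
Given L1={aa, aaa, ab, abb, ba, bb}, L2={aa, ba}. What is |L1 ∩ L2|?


L1 = {aa, aaa, ab, abb, ba, bb}
L2 = {aa, ba}
Checking each string in L1 against L2:
  'aa': in L2? Yes
  'aaa': in L2? No
  'ab': in L2? No
  'abb': in L2? No
  'ba': in L2? Yes
  'bb': in L2? No
Intersection = {aa, ba}
|L1 ∩ L2| = 2

2


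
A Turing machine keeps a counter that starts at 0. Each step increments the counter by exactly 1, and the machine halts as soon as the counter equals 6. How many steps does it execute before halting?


Counter starts at 0. Counting sequence:
  Step 1: counter = 1
  Step 2: counter = 2
  Step 3: counter = 3
  Step 4: counter = 4
  Step 5: counter = 5
  Step 6: counter = 6
Counter reached 6 -> halt
Total steps = 6

6


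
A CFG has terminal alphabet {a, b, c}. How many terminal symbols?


Terminal symbols: a, b, c
Counting each: a (#1), b (#2), c (#3)
Total = 3

3


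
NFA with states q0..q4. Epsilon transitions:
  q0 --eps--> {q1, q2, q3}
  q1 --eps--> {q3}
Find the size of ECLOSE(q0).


Starting from q0
Initialize closure = {q0}
Follow epsilon from q0 -> add q1
Follow epsilon from q0 -> add q2
Follow epsilon from q0 -> add q3
Final closure: {q0, q1, q2, q3}
Size = 4

4


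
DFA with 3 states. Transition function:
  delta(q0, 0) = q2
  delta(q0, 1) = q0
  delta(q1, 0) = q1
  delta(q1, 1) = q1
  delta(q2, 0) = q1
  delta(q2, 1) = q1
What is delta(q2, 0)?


Looking up transition function:
delta(q2, 0) in the table
Row: q2, Column: 0
Result: q1

q1
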